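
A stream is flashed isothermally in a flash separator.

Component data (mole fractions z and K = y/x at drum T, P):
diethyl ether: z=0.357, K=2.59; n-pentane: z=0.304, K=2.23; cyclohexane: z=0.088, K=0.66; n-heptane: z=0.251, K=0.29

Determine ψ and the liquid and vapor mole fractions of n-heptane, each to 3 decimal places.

ψ = 0.784, x_n-heptane = 0.566, y_n-heptane = 0.164

Material balance + equilibrium reduce to Σ zᵢ(Kᵢ−1)/(1+ψ(Kᵢ−1)) = 0.
Check two-phase: ΣzᵢKᵢ = 1.733 > 1 and Σzᵢ/Kᵢ = 1.273 > 1, so g(0) = 0.733 > 0 and g(1) = -0.273 < 0.
Iterate (Newton) starting at ψ = 0.58:
  ψ = 0.580: g = 0.1733, g' = -0.782 → ψ = 0.801
  ψ = 0.801: g = -0.0168, g' = -0.992 → ψ = 0.785
  ψ = 0.785: g = -0.0003, g' = -0.962 → ψ = 0.784
Converged at ψ = 0.784.
Compositions from xᵢ = zᵢ/(1+ψ(Kᵢ−1)), yᵢ = Kᵢxᵢ:
  diethyl ether: x = 0.159, y = 0.411
  n-pentane: x = 0.155, y = 0.345
  cyclohexane: x = 0.120, y = 0.079
  n-heptane: x = 0.566, y = 0.164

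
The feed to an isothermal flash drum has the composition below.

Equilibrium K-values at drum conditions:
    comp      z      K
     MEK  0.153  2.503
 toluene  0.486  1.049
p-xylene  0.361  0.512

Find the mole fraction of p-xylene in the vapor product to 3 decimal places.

Let β = V/F and solve Σ zᵢ(Kᵢ−1)/(1+β(Kᵢ−1)) = 0.
Feasibility: ΣzᵢKᵢ = 1.078, Σzᵢ/Kᵢ = 1.230 — both > 1, two phases present.
Iterate (Newton) starting at β = 0.69:
  β = 0.690: g = -0.1297, g' = -0.280 → β = 0.227
  β = 0.227: g = -0.0030, g' = -0.302 → β = 0.217
Converged at β = 0.217.
Compositions from xᵢ = zᵢ/(1+β(Kᵢ−1)), yᵢ = Kᵢxᵢ:
  MEK: x = 0.115, y = 0.289
  toluene: x = 0.481, y = 0.504
  p-xylene: x = 0.404, y = 0.207

y_p-xylene = 0.207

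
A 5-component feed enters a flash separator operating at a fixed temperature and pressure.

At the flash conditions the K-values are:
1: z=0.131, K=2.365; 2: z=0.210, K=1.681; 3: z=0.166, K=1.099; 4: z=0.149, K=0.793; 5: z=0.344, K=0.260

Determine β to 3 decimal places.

β = 0.102

Material balance + equilibrium reduce to Σ zᵢ(Kᵢ−1)/(1+β(Kᵢ−1)) = 0.
Feasibility: ΣzᵢKᵢ = 1.053, Σzᵢ/Kᵢ = 1.842 — both > 1, two phases present.
Newton iteration, β⁰ = 0.35:
  β = 0.350: g = -0.1244, g' = -0.527 → β = 0.114
  β = 0.114: g = -0.0059, g' = -0.500 → β = 0.102
Converged at β = 0.102.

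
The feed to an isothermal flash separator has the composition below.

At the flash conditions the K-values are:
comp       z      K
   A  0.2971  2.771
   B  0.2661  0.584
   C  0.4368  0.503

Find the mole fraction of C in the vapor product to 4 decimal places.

y_C = 0.2494

Newton–Raphson from β = 0.5:
  β = 0.5000: g = -0.14959, g' = -0.5266 → β = 0.2159
  β = 0.2159: g = 0.01581, g' = -0.6786 → β = 0.2392
  β = 0.2392: g = 0.00027, g' = -0.6555 → β = 0.2396
Converged at β = 0.2396.
Compositions from xᵢ = zᵢ/(1+β(Kᵢ−1)), yᵢ = Kᵢxᵢ:
  A: x = 0.2086, y = 0.5780
  B: x = 0.2956, y = 0.1726
  C: x = 0.4959, y = 0.2494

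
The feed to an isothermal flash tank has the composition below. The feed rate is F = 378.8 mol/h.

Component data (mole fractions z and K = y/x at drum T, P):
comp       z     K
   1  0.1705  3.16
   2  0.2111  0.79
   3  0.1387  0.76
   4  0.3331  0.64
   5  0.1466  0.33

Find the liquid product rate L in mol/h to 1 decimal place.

Let β = V/F and solve Σ zᵢ(Kᵢ−1)/(1+β(Kᵢ−1)) = 0.
Check two-phase: ΣzᵢKᵢ = 1.0725 > 1 and Σzᵢ/Kᵢ = 1.4684 > 1, so g(0) = 0.0725 > 0 and g(1) = -0.4684 < 0.
Newton–Raphson from β = 0.5:
  β = 0.5000: g = -0.20424, g' = -0.4188 → β = 0.0123
  β = 0.0123: g = 0.06139, g' = -0.8826 → β = 0.0819
  β = 0.0819: g = 0.00638, g' = -0.7118 → β = 0.0909
  β = 0.0909: g = 0.00008, g' = -0.6947 → β = 0.0910
Converged at β = 0.0910.
Then V = β·F = 0.0910·378.8 = 34.5 mol/h and L = F − V = 344.3 mol/h.

L = 344.3 mol/h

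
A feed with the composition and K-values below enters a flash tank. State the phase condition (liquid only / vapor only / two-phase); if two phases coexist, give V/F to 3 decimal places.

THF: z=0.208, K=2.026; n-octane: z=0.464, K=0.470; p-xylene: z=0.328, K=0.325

ΣzᵢKᵢ = 0.746; Σzᵢ/Kᵢ = 2.099.
Since ΣzᵢKᵢ < 1 the mixture is below its bubble point — single liquid phase.

liquid only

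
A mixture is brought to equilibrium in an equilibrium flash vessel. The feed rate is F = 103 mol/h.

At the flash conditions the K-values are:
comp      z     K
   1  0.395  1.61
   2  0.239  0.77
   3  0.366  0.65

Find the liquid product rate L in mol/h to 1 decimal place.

Material balance + equilibrium reduce to Σ zᵢ(Kᵢ−1)/(1+β(Kᵢ−1)) = 0.
Feasibility: ΣzᵢKᵢ = 1.058, Σzᵢ/Kᵢ = 1.119 — both > 1, two phases present.
Newton–Raphson from β = 0.41:
  β = 0.410: g = -0.0175, g' = -0.171 → β = 0.307
  β = 0.307: g = 0.0002, g' = -0.175 → β = 0.309
Converged at β = 0.309.
Then V = β·F = 0.3086·103 = 31.8 mol/h and L = F − V = 71.2 mol/h.

L = 71.2 mol/h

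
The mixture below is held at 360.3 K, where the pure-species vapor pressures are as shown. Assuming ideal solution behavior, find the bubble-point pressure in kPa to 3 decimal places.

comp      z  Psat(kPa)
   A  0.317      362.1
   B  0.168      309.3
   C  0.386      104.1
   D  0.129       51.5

Pbub = 213.574 kPa

At the bubble point ψ → 0, so ΣzᵢKᵢ = 1 with Kᵢ = Pᵢˢᵃᵗ/P ⇒ P = ΣzᵢPᵢˢᵃᵗ.
P = 0.317·362.1 + 0.168·309.3 + 0.386·104.1 + 0.129·51.5 = 213.574 kPa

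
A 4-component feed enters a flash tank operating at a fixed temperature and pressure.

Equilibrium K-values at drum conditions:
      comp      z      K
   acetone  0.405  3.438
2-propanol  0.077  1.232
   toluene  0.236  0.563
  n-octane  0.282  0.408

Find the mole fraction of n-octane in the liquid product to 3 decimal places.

Material balance + equilibrium reduce to Σ zᵢ(Kᵢ−1)/(1+β(Kᵢ−1)) = 0.
Feasibility: ΣzᵢKᵢ = 1.735, Σzᵢ/Kᵢ = 1.291 — both > 1, two phases present.
Iterate (Newton) starting at β = 0.5:
  β = 0.500: g = 0.0919, g' = -0.765 → β = 0.620
  β = 0.620: g = 0.0035, g' = -0.716 → β = 0.625
Converged at β = 0.625.
Compositions from xᵢ = zᵢ/(1+β(Kᵢ−1)), yᵢ = Kᵢxᵢ:
  acetone: x = 0.160, y = 0.552
  2-propanol: x = 0.067, y = 0.083
  toluene: x = 0.325, y = 0.183
  n-octane: x = 0.448, y = 0.183

x_n-octane = 0.448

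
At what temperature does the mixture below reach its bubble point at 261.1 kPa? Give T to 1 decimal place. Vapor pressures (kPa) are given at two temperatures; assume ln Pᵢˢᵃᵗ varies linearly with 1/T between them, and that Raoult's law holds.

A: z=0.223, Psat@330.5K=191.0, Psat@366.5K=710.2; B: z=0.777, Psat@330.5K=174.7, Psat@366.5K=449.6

Bubble-point temperature: ΣzᵢPᵢˢᵃᵗ(T) = P. Interpolate ln Pᵢˢᵃᵗ = aᵢ + bᵢ/T.
  T = 330.5 K: ΣzᵢPᵢˢᵃᵗ = 178.33 kPa
  T = 366.5 K: ΣzᵢPᵢˢᵃᵗ = 507.71 kPa
  T = 348.5 K: ΣzᵢPᵢˢᵃᵗ = 308.11 kPa
  T = 339.5 K: ΣzᵢPᵢˢᵃᵗ = 235.90 kPa
  T = 344.0 K: ΣzᵢPᵢˢᵃᵗ = 270.01 kPa
  T = 341.8 K: ΣzᵢPᵢˢᵃᵗ = 252.86 kPa
Interpolating between 341.8 K and 344.0 K gives T ≈ 342.9 K.

T = 342.9 K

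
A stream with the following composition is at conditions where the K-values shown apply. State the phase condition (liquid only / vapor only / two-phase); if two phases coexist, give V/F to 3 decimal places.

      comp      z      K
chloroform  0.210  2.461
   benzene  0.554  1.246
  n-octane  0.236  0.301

ΣzᵢKᵢ = 1.278; Σzᵢ/Kᵢ = 1.314.
Both exceed 1, so a two-phase solution exists.
Let ψ = V/F and solve Σ zᵢ(Kᵢ−1)/(1+ψ(Kᵢ−1)) = 0.
Newton–Raphson from ψ = 0.5:
  ψ = 0.500: g = 0.0451, g' = -0.449 → ψ = 0.600
  ψ = 0.600: g = -0.0021, g' = -0.495 → ψ = 0.596
Converged at ψ = 0.596.

two-phase, V/F = 0.596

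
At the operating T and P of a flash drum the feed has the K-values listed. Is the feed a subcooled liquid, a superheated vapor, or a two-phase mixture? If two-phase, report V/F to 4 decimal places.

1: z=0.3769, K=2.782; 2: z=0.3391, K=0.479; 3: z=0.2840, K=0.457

two-phase, V/F = 0.3600

ΣzᵢKᵢ = 1.3408; Σzᵢ/Kᵢ = 1.4649.
Both exceed 1, so a two-phase solution exists.
Newton–Raphson from ψ = 0.62:
  ψ = 0.6200: g = -0.17436, g' = -0.6613 → ψ = 0.3563
  ψ = 0.3563: g = 0.00263, g' = -0.7153 → ψ = 0.3600
Converged at ψ = 0.3600.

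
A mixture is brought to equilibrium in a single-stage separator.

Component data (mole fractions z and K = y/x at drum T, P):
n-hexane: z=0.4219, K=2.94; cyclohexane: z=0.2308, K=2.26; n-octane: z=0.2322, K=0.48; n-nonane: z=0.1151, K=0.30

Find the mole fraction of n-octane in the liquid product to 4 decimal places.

x_n-octane = 0.4317

Rachford–Rice: g(ψ) = Σ zᵢ(Kᵢ−1)/(1+ψ(Kᵢ−1)) = 0.
Check two-phase: ΣzᵢKᵢ = 1.9080 > 1 and Σzᵢ/Kᵢ = 1.1130 > 1, so g(0) = 0.9080 > 0 and g(1) = -0.1130 < 0.
Newton iteration, ψ⁰ = 0.66:
  ψ = 0.6600: g = 0.18410, g' = -0.7550 → ψ = 0.9039
  ψ = 0.9039: g = -0.01395, g' = -0.9311 → ψ = 0.8889
  ψ = 0.8889: g = -0.00018, g' = -0.9077 → ψ = 0.8887
Converged at ψ = 0.8887.
Compositions from xᵢ = zᵢ/(1+ψ(Kᵢ−1)), yᵢ = Kᵢxᵢ:
  n-hexane: x = 0.1549, y = 0.4554
  cyclohexane: x = 0.1089, y = 0.2461
  n-octane: x = 0.4317, y = 0.2072
  n-nonane: x = 0.3046, y = 0.0914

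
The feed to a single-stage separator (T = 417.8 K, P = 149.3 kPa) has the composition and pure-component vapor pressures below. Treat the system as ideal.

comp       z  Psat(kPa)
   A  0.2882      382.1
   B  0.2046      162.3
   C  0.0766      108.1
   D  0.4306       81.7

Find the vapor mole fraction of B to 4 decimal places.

Raoult's law: Kᵢ = Pᵢˢᵃᵗ/P = Pᵢˢᵃᵗ/149.3.
  K_A = 382.1/149.3 = 2.559277, K_B = 162.3/149.3 = 1.087073, K_C = 108.1/149.3 = 0.724046, K_D = 81.7/149.3 = 0.547220
Newton–Raphson from ψ = 0.56:
  ψ = 0.5600: g = -0.02931, g' = -0.3677 → ψ = 0.4803
  ψ = 0.4803: g = 0.00053, g' = -0.3824 → ψ = 0.4817
Converged at ψ = 0.4817.
Compositions from xᵢ = zᵢ/(1+ψ(Kᵢ−1)), yᵢ = Kᵢxᵢ:
  A: x = 0.1646, y = 0.4212
  B: x = 0.1964, y = 0.2135
  C: x = 0.0883, y = 0.0640
  D: x = 0.5507, y = 0.3014

y_B = 0.2135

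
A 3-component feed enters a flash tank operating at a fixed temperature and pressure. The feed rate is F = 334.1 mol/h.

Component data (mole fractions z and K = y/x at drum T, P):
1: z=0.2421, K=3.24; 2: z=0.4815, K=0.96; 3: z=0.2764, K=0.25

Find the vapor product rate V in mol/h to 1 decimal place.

V = 118.6 mol/h

Newton–Raphson from ψ = 0.5:
  ψ = 0.5000: g = -0.09553, g' = -0.6691 → ψ = 0.3572
  ψ = 0.3572: g = -0.00146, g' = -0.6657 → ψ = 0.3550
Converged at ψ = 0.3550.
Then V = ψ·F = 0.3550·334.1 = 118.6 mol/h and L = F − V = 215.5 mol/h.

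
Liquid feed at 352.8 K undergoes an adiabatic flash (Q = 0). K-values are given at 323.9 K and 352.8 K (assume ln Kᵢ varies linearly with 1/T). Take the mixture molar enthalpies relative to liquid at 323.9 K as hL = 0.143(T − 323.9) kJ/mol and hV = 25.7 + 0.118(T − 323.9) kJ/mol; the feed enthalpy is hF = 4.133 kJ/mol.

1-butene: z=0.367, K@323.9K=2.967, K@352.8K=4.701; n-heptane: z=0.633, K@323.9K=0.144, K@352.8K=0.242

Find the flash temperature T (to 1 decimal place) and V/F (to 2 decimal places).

Adiabatic flash: solve Rachford–Rice at each trial T, then check hF = ψ·hV(T) + (1−ψ)·hL(T).
  T = 323.9 K: K = (2.967, 0.144), RR gives ψ = 0.107, H_out = 2.748 kJ/mol
  T = 352.8 K: K = (4.701, 0.242), RR gives ψ = 0.313, H_out = 11.954 kJ/mol
  T = 338.4 K: K = (3.775, 0.189), RR gives ψ = 0.224, H_out = 7.758 kJ/mol
  T = 331.1 K: K = (3.353, 0.165), RR gives ψ = 0.171, H_out = 5.383 kJ/mol
  T = 327.5 K: K = (3.156, 0.154), RR gives ψ = 0.140, H_out = 4.111 kJ/mol
  T = 329.3 K: K = (3.253, 0.160), RR gives ψ = 0.156, H_out = 4.757 kJ/mol
Linear interpolation between T = 327.5 (H_out = 4.111) and T = 329.3 (H_out = 4.757) on hF = 4.133 gives T ≈ 327.6 K, at which ψ = 0.14.

T = 327.6 K, V/F = 0.14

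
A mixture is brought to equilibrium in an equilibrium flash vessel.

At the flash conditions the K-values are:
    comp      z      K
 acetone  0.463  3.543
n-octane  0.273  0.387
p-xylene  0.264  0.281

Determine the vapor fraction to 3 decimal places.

ψ = 0.483

Rachford–Rice: g(ψ) = Σ zᵢ(Kᵢ−1)/(1+ψ(Kᵢ−1)) = 0.
Check two-phase: ΣzᵢKᵢ = 1.820 > 1 and Σzᵢ/Kᵢ = 1.776 > 1, so g(0) = 0.820 > 0 and g(1) = -0.776 < 0.
Newton iteration, ψ⁰ = 0.3:
  ψ = 0.300: g = 0.2208, g' = -1.339 → ψ = 0.465
  ψ = 0.465: g = 0.0204, g' = -1.137 → ψ = 0.483
Converged at ψ = 0.483.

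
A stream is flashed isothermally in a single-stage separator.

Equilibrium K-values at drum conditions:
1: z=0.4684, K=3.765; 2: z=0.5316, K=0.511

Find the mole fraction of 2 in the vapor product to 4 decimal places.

y_2 = 0.4342

Rachford–Rice: g(ψ) = Σ zᵢ(Kᵢ−1)/(1+ψ(Kᵢ−1)) = 0.
g(0) = ΣzᵢKᵢ − 1 = 1.0352 and g(1) = 1 − Σzᵢ/Kᵢ = -0.1647, so a root lies in (0, 1).
Binary case is linear: z₁(K₁−1)(1+ψ(K₂−1)) + z₂(K₂−1)(1+ψ(K₁−1)) = 0
⇒ ψ = [z₁(K₁−1)+z₂(K₂−1)] / [−(K₁−1)(K₂−1)] = 1.03517/1.35208 = 0.7656
Compositions from xᵢ = zᵢ/(1+ψ(Kᵢ−1)), yᵢ = Kᵢxᵢ:
  1: x = 0.1503, y = 0.5658
  2: x = 0.8497, y = 0.4342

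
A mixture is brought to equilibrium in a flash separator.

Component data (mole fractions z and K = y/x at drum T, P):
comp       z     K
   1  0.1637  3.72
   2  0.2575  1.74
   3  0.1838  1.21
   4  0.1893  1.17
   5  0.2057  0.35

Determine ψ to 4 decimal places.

ψ = 0.8718

Material balance + equilibrium reduce to Σ zᵢ(Kᵢ−1)/(1+ψ(Kᵢ−1)) = 0.
Check two-phase: ΣzᵢKᵢ = 1.5729 > 1 and Σzᵢ/Kᵢ = 1.0934 > 1, so g(0) = 0.5729 > 0 and g(1) = -0.0934 < 0.
Newton–Raphson from ψ = 0.31:
  ψ = 0.3100: g = 0.29593, g' = -0.5982 → ψ = 0.8047
  ψ = 0.8047: g = 0.04004, g' = -0.5667 → ψ = 0.8754
  ψ = 0.8754: g = -0.00227, g' = -0.6356 → ψ = 0.8718
Converged at ψ = 0.8718.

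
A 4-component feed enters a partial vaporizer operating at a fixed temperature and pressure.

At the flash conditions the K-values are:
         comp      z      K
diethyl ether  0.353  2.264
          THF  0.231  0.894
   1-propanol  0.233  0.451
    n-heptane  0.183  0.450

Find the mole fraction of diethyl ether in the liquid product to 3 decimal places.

Let ψ = V/F and solve Σ zᵢ(Kᵢ−1)/(1+ψ(Kᵢ−1)) = 0.
g(0) = ΣzᵢKᵢ − 1 = 0.193 and g(1) = 1 − Σzᵢ/Kᵢ = -0.338, so a root lies in (0, 1).
Newton–Raphson from ψ = 0.55:
  ψ = 0.550: g = -0.0903, g' = -0.457 → ψ = 0.352
Converged at ψ = 0.352.
Compositions from xᵢ = zᵢ/(1+ψ(Kᵢ−1)), yᵢ = Kᵢxᵢ:
  diethyl ether: x = 0.244, y = 0.553
  THF: x = 0.240, y = 0.215
  1-propanol: x = 0.289, y = 0.130
  n-heptane: x = 0.227, y = 0.102

x_diethyl ether = 0.244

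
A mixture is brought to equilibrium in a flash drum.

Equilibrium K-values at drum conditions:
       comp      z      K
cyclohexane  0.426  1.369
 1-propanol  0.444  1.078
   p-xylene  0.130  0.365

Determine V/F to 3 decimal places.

Material balance + equilibrium reduce to Σ zᵢ(Kᵢ−1)/(1+V/F(Kᵢ−1)) = 0.
Check two-phase: ΣzᵢKᵢ = 1.109 > 1 and Σzᵢ/Kᵢ = 1.079 > 1, so g(0) = 0.109 > 0 and g(1) = -0.079 < 0.
Iterate (Newton) starting at V/F = 0.6:
  V/F = 0.600: g = 0.0284, g' = -0.178 → V/F = 0.760
  V/F = 0.760: g = -0.0040, g' = -0.233 → V/F = 0.742
Converged at V/F = 0.742.

V/F = 0.742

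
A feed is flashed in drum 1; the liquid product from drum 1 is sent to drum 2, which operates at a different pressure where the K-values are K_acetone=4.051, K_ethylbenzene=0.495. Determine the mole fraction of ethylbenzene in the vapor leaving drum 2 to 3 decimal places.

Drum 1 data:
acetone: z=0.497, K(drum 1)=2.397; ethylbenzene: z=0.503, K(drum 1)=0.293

Drum 1:
Let ψ₁ = V/F and solve Σ zᵢ(Kᵢ−1)/(1+ψ₁(Kᵢ−1)) = 0.
Feasibility: ΣzᵢKᵢ = 1.339, Σzᵢ/Kᵢ = 1.924 — both > 1, two phases present.
Newton iteration, ψ₁⁰ = 0.5:
  ψ₁ = 0.500: g = -0.1413, g' = -0.938 → ψ₁ = 0.349
  ψ₁ = 0.349: g = -0.0057, g' = -0.881 → ψ₁ = 0.343
Converged at ψ₁ = 0.343.
Drum-1 compositions:
  acetone: x = 0.336, y = 0.805
  ethylbenzene: x = 0.664, y = 0.195
Drum-2 feed = drum-1 liquid: z₂ = (0.3360, 0.6640).
Drum 2:
Binary case is linear: z₁(K₁−1)(1+ψ₂(K₂−1)) + z₂(K₂−1)(1+ψ₂(K₁−1)) = 0
⇒ ψ₂ = [z₁(K₁−1)+z₂(K₂−1)] / [−(K₁−1)(K₂−1)] = 0.6899/1.5408 = 0.448
  acetone: x = 0.142, y = 0.575
  ethylbenzene: x = 0.858, y = 0.425

y_ethylbenzene (drum 2) = 0.425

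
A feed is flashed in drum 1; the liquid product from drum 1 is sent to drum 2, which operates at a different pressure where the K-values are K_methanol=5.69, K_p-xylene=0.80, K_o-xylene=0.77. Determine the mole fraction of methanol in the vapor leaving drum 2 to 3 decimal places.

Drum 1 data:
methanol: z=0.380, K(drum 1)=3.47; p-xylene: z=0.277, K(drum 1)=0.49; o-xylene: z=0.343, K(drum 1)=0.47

y_methanol (drum 2) = 0.251

Drum 1:
Let ψ₁ = V/F and solve Σ zᵢ(Kᵢ−1)/(1+ψ₁(Kᵢ−1)) = 0.
Check two-phase: ΣzᵢKᵢ = 1.616 > 1 and Σzᵢ/Kᵢ = 1.405 > 1, so g(0) = 0.616 > 0 and g(1) = -0.405 < 0.
Newton–Raphson from ψ₁ = 0.49:
  ψ₁ = 0.490: g = -0.0092, g' = -0.778 → ψ₁ = 0.478
Converged at ψ₁ = 0.478.
Drum-1 compositions:
  methanol: x = 0.174, y = 0.605
  p-xylene: x = 0.366, y = 0.180
  o-xylene: x = 0.459, y = 0.216
Drum-2 feed = drum-1 liquid: z₂ = (0.1742, 0.3663, 0.4594).
Drum 2:
Rachford–Rice: g(ψ₂) = Σ zᵢ(Kᵢ−1)/(1+ψ₂(Kᵢ−1)) = 0.
g(0) = ΣzᵢKᵢ − 1 = 0.638 and g(1) = 1 − Σzᵢ/Kᵢ = -0.085, so a root lies in (0, 1).
Newton–Raphson from ψ₂ = 0.45:
  ψ₂ = 0.450: g = 0.0643, g' = -0.444 → ψ₂ = 0.595
  ψ₂ = 0.595: g = 0.0100, g' = -0.318 → ψ₂ = 0.626
  ψ₂ = 0.626: g = 0.0003, g' = -0.299 → ψ₂ = 0.627
Converged at ψ₂ = 0.627.
  methanol: x = 0.044, y = 0.251
  p-xylene: x = 0.419, y = 0.335
  o-xylene: x = 0.537, y = 0.413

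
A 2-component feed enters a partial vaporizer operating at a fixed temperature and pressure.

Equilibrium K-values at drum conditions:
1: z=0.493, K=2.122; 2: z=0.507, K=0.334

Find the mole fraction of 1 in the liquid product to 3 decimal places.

Let β = V/F and solve Σ zᵢ(Kᵢ−1)/(1+β(Kᵢ−1)) = 0.
g(0) = ΣzᵢKᵢ − 1 = 0.215 and g(1) = 1 − Σzᵢ/Kᵢ = -0.750, so a root lies in (0, 1).
Binary case is linear: z₁(K₁−1)(1+β(K₂−1)) + z₂(K₂−1)(1+β(K₁−1)) = 0
⇒ β = [z₁(K₁−1)+z₂(K₂−1)] / [−(K₁−1)(K₂−1)] = 0.2155/0.7473 = 0.288
Compositions from xᵢ = zᵢ/(1+β(Kᵢ−1)), yᵢ = Kᵢxᵢ:
  1: x = 0.372, y = 0.790
  2: x = 0.628, y = 0.210

x_1 = 0.372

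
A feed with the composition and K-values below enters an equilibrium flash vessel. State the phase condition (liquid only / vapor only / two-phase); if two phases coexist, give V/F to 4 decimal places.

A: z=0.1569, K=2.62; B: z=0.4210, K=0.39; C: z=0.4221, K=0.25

liquid only

ΣzᵢKᵢ = 0.6808; Σzᵢ/Kᵢ = 2.8278.
Since ΣzᵢKᵢ < 1 the mixture is below its bubble point — single liquid phase.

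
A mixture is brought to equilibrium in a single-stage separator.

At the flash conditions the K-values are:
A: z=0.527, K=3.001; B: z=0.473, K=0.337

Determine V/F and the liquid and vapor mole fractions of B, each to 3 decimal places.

V/F = 0.558, x_B = 0.751, y_B = 0.253

Rachford–Rice: g(V/F) = Σ zᵢ(Kᵢ−1)/(1+V/F(Kᵢ−1)) = 0.
Feasibility: ΣzᵢKᵢ = 1.741, Σzᵢ/Kᵢ = 1.579 — both > 1, two phases present.
Binary case is linear: z₁(K₁−1)(1+V/F(K₂−1)) + z₂(K₂−1)(1+V/F(K₁−1)) = 0
⇒ V/F = [z₁(K₁−1)+z₂(K₂−1)] / [−(K₁−1)(K₂−1)] = 0.7409/1.3267 = 0.558
Compositions from xᵢ = zᵢ/(1+V/F(Kᵢ−1)), yᵢ = Kᵢxᵢ:
  A: x = 0.249, y = 0.747
  B: x = 0.751, y = 0.253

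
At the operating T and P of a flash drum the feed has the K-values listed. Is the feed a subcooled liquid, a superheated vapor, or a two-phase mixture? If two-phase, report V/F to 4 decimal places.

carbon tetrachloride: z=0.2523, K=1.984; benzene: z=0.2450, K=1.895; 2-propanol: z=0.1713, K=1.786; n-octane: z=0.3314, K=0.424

two-phase, V/F = 0.7917

ΣzᵢKᵢ = 1.4113; Σzᵢ/Kᵢ = 1.1340.
Both exceed 1, so a two-phase solution exists.
Material balance + equilibrium reduce to Σ zᵢ(Kᵢ−1)/(1+ψ(Kᵢ−1)) = 0.
Newton–Raphson from ψ = 0.34:
  ψ = 0.3400: g = 0.22302, g' = -0.4884 → ψ = 0.7966
  ψ = 0.7966: g = -0.00275, g' = -0.5591 → ψ = 0.7917
Converged at ψ = 0.7917.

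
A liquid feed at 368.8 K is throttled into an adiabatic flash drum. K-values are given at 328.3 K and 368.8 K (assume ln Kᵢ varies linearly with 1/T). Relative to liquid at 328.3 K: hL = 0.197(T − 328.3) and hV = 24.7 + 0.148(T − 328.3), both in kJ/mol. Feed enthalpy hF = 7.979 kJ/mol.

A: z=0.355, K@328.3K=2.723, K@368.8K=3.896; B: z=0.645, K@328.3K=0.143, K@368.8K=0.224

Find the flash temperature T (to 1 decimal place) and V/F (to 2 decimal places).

T = 349.8 K, V/F = 0.16

Adiabatic flash: solve Rachford–Rice at each trial T, then check hF = ψ·hV(T) + (1−ψ)·hL(T).
  T = 328.3 K: K = (2.723, 0.143), RR gives ψ = 0.040, H_out = 0.985 kJ/mol
  T = 368.8 K: K = (3.896, 0.224), RR gives ψ = 0.235, H_out = 13.311 kJ/mol
  T = 348.6 K: K = (3.293, 0.181), RR gives ψ = 0.152, H_out = 7.610 kJ/mol
  T = 358.7 K: K = (3.590, 0.202), RR gives ψ = 0.196, H_out = 10.537 kJ/mol
  T = 353.6 K: K = (3.439, 0.192), RR gives ψ = 0.175, H_out = 9.081 kJ/mol
  T = 351.1 K: K = (3.365, 0.186), RR gives ψ = 0.164, H_out = 8.352 kJ/mol
  T = 349.9 K: K = (3.330, 0.184), RR gives ψ = 0.158, H_out = 7.998 kJ/mol
Linear interpolation between T = 348.6 (H_out = 7.610) and T = 349.9 (H_out = 7.998) on hF = 7.979 gives T ≈ 349.8 K, at which ψ = 0.16.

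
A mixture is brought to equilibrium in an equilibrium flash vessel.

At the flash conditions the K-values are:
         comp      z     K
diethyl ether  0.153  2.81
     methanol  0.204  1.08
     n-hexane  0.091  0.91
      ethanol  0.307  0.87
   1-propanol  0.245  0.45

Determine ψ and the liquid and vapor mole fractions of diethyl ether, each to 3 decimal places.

Newton iteration, ψ⁰ = 0.5:
  ψ = 0.500: g = -0.0761, g' = -0.287 → ψ = 0.235
  ψ = 0.235: g = 0.0060, g' = -0.352 → ψ = 0.252
Converged at ψ = 0.252.
Compositions from xᵢ = zᵢ/(1+ψ(Kᵢ−1)), yᵢ = Kᵢxᵢ:
  diethyl ether: x = 0.105, y = 0.295
  methanol: x = 0.200, y = 0.216
  n-hexane: x = 0.093, y = 0.085
  ethanol: x = 0.317, y = 0.276
  1-propanol: x = 0.284, y = 0.128

ψ = 0.252, x_diethyl ether = 0.105, y_diethyl ether = 0.295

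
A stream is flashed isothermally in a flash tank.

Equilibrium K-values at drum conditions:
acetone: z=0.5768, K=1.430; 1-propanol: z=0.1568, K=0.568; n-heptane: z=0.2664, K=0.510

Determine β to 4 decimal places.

Newton iteration, β⁰ = 0.5:
  β = 0.5000: g = -0.05516, g' = -0.2321 → β = 0.2623
  β = 0.2623: g = -0.00330, g' = -0.2076 → β = 0.2464
Converged at β = 0.2464.

β = 0.2464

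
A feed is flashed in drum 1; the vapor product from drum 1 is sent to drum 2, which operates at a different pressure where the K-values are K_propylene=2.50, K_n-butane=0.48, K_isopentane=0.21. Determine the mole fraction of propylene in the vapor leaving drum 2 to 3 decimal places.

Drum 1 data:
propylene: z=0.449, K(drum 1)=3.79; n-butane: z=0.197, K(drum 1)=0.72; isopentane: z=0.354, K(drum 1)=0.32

Drum 1:
Iterate (Newton) starting at ψ₁ = 0.5:
  ψ₁ = 0.500: g = 0.0942, g' = -1.006 → ψ₁ = 0.594
  ψ₁ = 0.594: g = 0.0018, g' = -0.978 → ψ₁ = 0.595
Converged at ψ₁ = 0.595.
Drum-1 compositions:
  propylene: x = 0.169, y = 0.639
  n-butane: x = 0.236, y = 0.170
  isopentane: x = 0.595, y = 0.190
Drum-2 feed = drum-1 vapor: z₂ = (0.6394, 0.1702, 0.1904).
Drum 2:
Rachford–Rice: g(ψ₂) = Σ zᵢ(Kᵢ−1)/(1+ψ₂(Kᵢ−1)) = 0.
Check two-phase: ΣzᵢKᵢ = 1.720 > 1 and Σzᵢ/Kᵢ = 1.517 > 1, so g(0) = 0.720 > 0 and g(1) = -0.517 < 0.
Newton–Raphson from ψ₂ = 0.43:
  ψ₂ = 0.430: g = 0.2413, g' = -0.881 → ψ₂ = 0.704
  ψ₂ = 0.704: g = -0.0120, g' = -1.058 → ψ₂ = 0.693
Converged at ψ₂ = 0.693.
  propylene: x = 0.314, y = 0.784
  n-butane: x = 0.266, y = 0.128
  isopentane: x = 0.420, y = 0.088

y_propylene (drum 2) = 0.784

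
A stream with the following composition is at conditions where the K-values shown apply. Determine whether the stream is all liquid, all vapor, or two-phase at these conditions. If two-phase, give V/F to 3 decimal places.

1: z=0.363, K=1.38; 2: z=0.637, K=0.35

ΣzᵢKᵢ = 0.724; Σzᵢ/Kᵢ = 2.083.
Since ΣzᵢKᵢ < 1 the mixture is below its bubble point — single liquid phase.

all liquid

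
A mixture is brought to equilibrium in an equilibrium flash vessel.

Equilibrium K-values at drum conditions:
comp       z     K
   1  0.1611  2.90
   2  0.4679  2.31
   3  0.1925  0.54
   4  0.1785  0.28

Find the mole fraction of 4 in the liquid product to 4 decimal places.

Rachford–Rice: g(V/F) = Σ zᵢ(Kᵢ−1)/(1+V/F(Kᵢ−1)) = 0.
g(0) = ΣzᵢKᵢ − 1 = 0.7020 and g(1) = 1 − Σzᵢ/Kᵢ = -0.2521, so a root lies in (0, 1).
Newton iteration, V/F⁰ = 0.5:
  V/F = 0.5000: g = 0.21152, g' = -0.7407 → V/F = 0.7856
  V/F = 0.7856: g = -0.00963, g' = -0.8789 → V/F = 0.7746
  V/F = 0.7746: g = -0.00008, g' = -0.8644 → V/F = 0.7745
Converged at V/F = 0.7745.
Compositions from xᵢ = zᵢ/(1+V/F(Kᵢ−1)), yᵢ = Kᵢxᵢ:
  1: x = 0.0652, y = 0.1890
  2: x = 0.2323, y = 0.5365
  3: x = 0.2990, y = 0.1615
  4: x = 0.4035, y = 0.1130

x_4 = 0.4035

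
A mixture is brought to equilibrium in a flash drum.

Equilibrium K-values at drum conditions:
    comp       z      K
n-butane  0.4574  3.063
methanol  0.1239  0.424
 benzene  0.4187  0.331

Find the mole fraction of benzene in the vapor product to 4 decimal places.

Let β = V/F and solve Σ zᵢ(Kᵢ−1)/(1+β(Kᵢ−1)) = 0.
g(0) = ΣzᵢKᵢ − 1 = 0.5921 and g(1) = 1 − Σzᵢ/Kᵢ = -0.7065, so a root lies in (0, 1).
Newton iteration, β⁰ = 0.5:
  β = 0.5000: g = -0.05664, g' = -0.9759 → β = 0.4420
  β = 0.4420: g = 0.00015, g' = -0.9844 → β = 0.4421
Converged at β = 0.4421.
Compositions from xᵢ = zᵢ/(1+β(Kᵢ−1)), yᵢ = Kᵢxᵢ:
  n-butane: x = 0.2392, y = 0.7327
  methanol: x = 0.1662, y = 0.0705
  benzene: x = 0.5946, y = 0.1968

y_benzene = 0.1968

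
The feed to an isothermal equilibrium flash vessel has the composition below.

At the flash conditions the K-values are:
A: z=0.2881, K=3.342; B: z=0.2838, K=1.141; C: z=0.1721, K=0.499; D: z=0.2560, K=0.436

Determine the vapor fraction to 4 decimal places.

ψ = 0.5566

Rachford–Rice: g(ψ) = Σ zᵢ(Kᵢ−1)/(1+ψ(Kᵢ−1)) = 0.
g(0) = ΣzᵢKᵢ − 1 = 0.4841 and g(1) = 1 − Σzᵢ/Kᵢ = -0.2670, so a root lies in (0, 1).
Iterate (Newton) starting at ψ = 0.5:
  ψ = 0.5000: g = 0.03204, g' = -0.5751 → ψ = 0.5557
  ψ = 0.5557: g = 0.00049, g' = -0.5589 → ψ = 0.5566
Converged at ψ = 0.5566.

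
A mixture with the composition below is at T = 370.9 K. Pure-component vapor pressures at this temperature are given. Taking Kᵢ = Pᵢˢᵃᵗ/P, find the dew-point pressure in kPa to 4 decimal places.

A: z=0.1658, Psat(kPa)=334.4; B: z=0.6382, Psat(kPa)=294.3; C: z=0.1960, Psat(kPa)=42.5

At the dew point ψ → 1, so Σzᵢ/Kᵢ = 1 with Kᵢ = Pᵢˢᵃᵗ/P ⇒ 1/P = Σzᵢ/Pᵢˢᵃᵗ.
1/P = 0.1658/334.4 + 0.6382/294.3 + 0.1960/42.5 = 0.0072761 ⇒ P = 137.4360 kPa

Pdew = 137.4360 kPa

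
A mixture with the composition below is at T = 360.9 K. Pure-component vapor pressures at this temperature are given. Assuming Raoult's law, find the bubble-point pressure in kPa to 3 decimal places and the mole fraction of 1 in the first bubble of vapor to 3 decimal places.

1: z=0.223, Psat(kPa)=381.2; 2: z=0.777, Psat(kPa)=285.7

At the bubble point ψ → 0, so ΣzᵢKᵢ = 1 with Kᵢ = Pᵢˢᵃᵗ/P ⇒ P = ΣzᵢPᵢˢᵃᵗ.
P = 0.223·381.2 + 0.777·285.7 = 306.996 kPa
yᵢ = zᵢPᵢˢᵃᵗ/P ⇒ y_1 = 0.223·381.2/306.996 = 0.277

Pbub = 306.996 kPa, y_1 = 0.277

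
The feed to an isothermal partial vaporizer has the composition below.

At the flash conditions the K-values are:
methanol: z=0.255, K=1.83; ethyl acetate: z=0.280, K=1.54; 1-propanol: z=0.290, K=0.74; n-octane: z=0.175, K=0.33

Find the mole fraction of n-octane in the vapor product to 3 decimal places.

Rachford–Rice: g(ψ) = Σ zᵢ(Kᵢ−1)/(1+ψ(Kᵢ−1)) = 0.
g(0) = ΣzᵢKᵢ − 1 = 0.170 and g(1) = 1 − Σzᵢ/Kᵢ = -0.243, so a root lies in (0, 1).
Iterate (Newton) starting at ψ = 0.5:
  ψ = 0.500: g = 0.0056, g' = -0.342 → ψ = 0.517
  ψ = 0.517: g = -0.0000, g' = -0.346 → ψ = 0.516
Converged at ψ = 0.516.
Compositions from xᵢ = zᵢ/(1+ψ(Kᵢ−1)), yᵢ = Kᵢxᵢ:
  methanol: x = 0.178, y = 0.327
  ethyl acetate: x = 0.219, y = 0.337
  1-propanol: x = 0.335, y = 0.248
  n-octane: x = 0.268, y = 0.088

y_n-octane = 0.088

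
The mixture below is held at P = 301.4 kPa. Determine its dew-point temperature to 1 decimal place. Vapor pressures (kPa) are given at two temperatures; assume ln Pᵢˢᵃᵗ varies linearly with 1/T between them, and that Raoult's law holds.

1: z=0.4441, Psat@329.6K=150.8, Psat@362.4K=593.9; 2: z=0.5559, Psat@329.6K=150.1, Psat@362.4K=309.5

Dew-point temperature: Σzᵢ·P/Pᵢˢᵃᵗ(T) = 1. Interpolate ln Pᵢˢᵃᵗ = aᵢ + bᵢ/T.
  T = 329.6 K: ΣzᵢP/Pᵢˢᵃᵗ = 2.0039
  T = 362.4 K: ΣzᵢP/Pᵢˢᵃᵗ = 0.7667
  T = 346.0 K: ΣzᵢP/Pᵢˢᵃᵗ = 1.1971
  T = 354.2 K: ΣzᵢP/Pᵢˢᵃᵗ = 0.9506
  T = 350.1 K: ΣzᵢP/Pᵢˢᵃᵗ = 1.0646
  T = 352.1 K: ΣzᵢP/Pᵢˢᵃᵗ = 1.0069
  T = 353.1 K: ΣzᵢP/Pᵢˢᵃᵗ = 0.9796
  T = 352.6 K: ΣzᵢP/Pᵢˢᵃᵗ = 0.9931
  T = 352.4 K: ΣzᵢP/Pᵢˢᵃᵗ = 0.9986
Interpolating between 352.1 K and 352.4 K gives T ≈ 352.3 K.

T = 352.3 K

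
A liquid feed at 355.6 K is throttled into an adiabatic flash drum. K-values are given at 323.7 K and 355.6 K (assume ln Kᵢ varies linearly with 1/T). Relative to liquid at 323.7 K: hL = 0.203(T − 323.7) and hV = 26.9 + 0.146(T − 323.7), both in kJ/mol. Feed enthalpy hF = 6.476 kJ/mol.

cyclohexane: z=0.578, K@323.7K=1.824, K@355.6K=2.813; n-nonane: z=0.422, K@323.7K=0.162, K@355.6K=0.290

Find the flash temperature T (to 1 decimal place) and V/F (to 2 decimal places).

T = 326.2 K, V/F = 0.22

Adiabatic flash: solve Rachford–Rice at each trial T, then check hF = ψ·hV(T) + (1−ψ)·hL(T).
  T = 323.7 K: K = (1.824, 0.162), RR gives ψ = 0.178, H_out = 4.777 kJ/mol
  T = 355.6 K: K = (2.813, 0.290), RR gives ψ = 0.581, H_out = 21.056 kJ/mol
  T = 339.6 K: K = (2.287, 0.220), RR gives ψ = 0.413, H_out = 13.953 kJ/mol
  T = 331.6 K: K = (2.046, 0.189), RR gives ψ = 0.309, H_out = 9.790 kJ/mol
  T = 327.6 K: K = (1.932, 0.175), RR gives ψ = 0.248, H_out = 7.402 kJ/mol
  T = 325.6 K: K = (1.876, 0.168), RR gives ψ = 0.213, H_out = 6.099 kJ/mol
Linear interpolation between T = 325.6 (H_out = 6.099) and T = 327.6 (H_out = 7.402) on hF = 6.476 gives T ≈ 326.2 K, at which ψ = 0.22.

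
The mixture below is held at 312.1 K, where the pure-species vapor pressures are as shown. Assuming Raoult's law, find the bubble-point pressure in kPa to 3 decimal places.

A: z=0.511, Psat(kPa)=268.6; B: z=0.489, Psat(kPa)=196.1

Pbub = 233.148 kPa

At the bubble point ψ → 0, so ΣzᵢKᵢ = 1 with Kᵢ = Pᵢˢᵃᵗ/P ⇒ P = ΣzᵢPᵢˢᵃᵗ.
P = 0.511·268.6 + 0.489·196.1 = 233.148 kPa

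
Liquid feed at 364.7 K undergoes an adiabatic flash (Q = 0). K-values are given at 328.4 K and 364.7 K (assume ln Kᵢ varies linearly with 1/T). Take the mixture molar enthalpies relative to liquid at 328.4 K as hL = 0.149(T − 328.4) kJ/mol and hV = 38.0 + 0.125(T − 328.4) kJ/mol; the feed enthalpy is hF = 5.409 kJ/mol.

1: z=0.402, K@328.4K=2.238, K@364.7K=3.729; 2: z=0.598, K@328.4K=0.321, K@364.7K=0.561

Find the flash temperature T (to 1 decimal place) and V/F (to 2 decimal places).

T = 329.9 K, V/F = 0.14

Adiabatic flash: solve Rachford–Rice at each trial T, then check hF = ψ·hV(T) + (1−ψ)·hL(T).
  T = 328.4 K: K = (2.238, 0.321), RR gives ψ = 0.109, H_out = 4.142 kJ/mol
  T = 364.7 K: K = (3.729, 0.561), RR gives ψ = 0.697, H_out = 31.272 kJ/mol
  T = 346.5 K: K = (2.926, 0.430), RR gives ψ = 0.395, H_out = 17.538 kJ/mol
  T = 337.4 K: K = (2.566, 0.373), RR gives ψ = 0.259, H_out = 11.132 kJ/mol
  T = 332.9 K: K = (2.399, 0.346), RR gives ψ = 0.187, H_out = 7.772 kJ/mol
  T = 330.6 K: K = (2.316, 0.333), RR gives ψ = 0.148, H_out = 5.958 kJ/mol
Linear interpolation between T = 328.4 (H_out = 4.142) and T = 330.6 (H_out = 5.958) on hF = 5.409 gives T ≈ 329.9 K, at which ψ = 0.14.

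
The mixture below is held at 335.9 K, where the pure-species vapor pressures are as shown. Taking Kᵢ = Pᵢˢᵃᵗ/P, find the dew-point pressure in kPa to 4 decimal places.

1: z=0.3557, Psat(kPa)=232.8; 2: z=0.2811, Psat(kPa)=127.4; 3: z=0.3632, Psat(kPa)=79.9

Pdew = 120.7724 kPa

At the dew point ψ → 1, so Σzᵢ/Kᵢ = 1 with Kᵢ = Pᵢˢᵃᵗ/P ⇒ 1/P = Σzᵢ/Pᵢˢᵃᵗ.
1/P = 0.3557/232.8 + 0.2811/127.4 + 0.3632/79.9 = 0.0082800 ⇒ P = 120.7724 kPa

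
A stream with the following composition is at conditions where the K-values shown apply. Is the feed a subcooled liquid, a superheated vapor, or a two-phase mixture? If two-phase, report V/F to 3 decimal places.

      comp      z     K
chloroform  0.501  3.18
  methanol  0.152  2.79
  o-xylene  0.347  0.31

ΣzᵢKᵢ = 2.125; Σzᵢ/Kᵢ = 1.331.
Both exceed 1, so a two-phase solution exists.
Iterate (Newton) starting at ψ = 0.5:
  ψ = 0.500: g = 0.3006, g' = -1.066 → ψ = 0.782
  ψ = 0.782: g = -0.0029, g' = -1.189 → ψ = 0.780
Converged at ψ = 0.780.

two-phase, V/F = 0.780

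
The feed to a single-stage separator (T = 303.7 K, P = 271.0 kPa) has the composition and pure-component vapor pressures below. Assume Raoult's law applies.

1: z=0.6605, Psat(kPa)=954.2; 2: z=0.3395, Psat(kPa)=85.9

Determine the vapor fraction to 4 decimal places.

ψ = 0.8324

Raoult's law: Kᵢ = Pᵢˢᵃᵗ/P = Pᵢˢᵃᵗ/271.0.
  K_1 = 954.2/271.0 = 3.521033, K_2 = 85.9/271.0 = 0.316974
Binary case is linear: z₁(K₁−1)(1+ψ(K₂−1)) + z₂(K₂−1)(1+ψ(K₁−1)) = 0
⇒ ψ = [z₁(K₁−1)+z₂(K₂−1)] / [−(K₁−1)(K₂−1)] = 1.43326/1.72193 = 0.8324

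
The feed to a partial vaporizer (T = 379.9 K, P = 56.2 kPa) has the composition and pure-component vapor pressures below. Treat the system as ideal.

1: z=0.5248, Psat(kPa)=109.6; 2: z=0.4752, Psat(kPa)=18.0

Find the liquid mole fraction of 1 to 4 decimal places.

Raoult's law: Kᵢ = Pᵢˢᵃᵗ/P = Pᵢˢᵃᵗ/56.2.
  K_1 = 109.6/56.2 = 1.950178, K_2 = 18.0/56.2 = 0.320285
Rachford–Rice: g(ψ) = Σ zᵢ(Kᵢ−1)/(1+ψ(Kᵢ−1)) = 0.
g(0) = ΣzᵢKᵢ − 1 = 0.1757 and g(1) = 1 − Σzᵢ/Kᵢ = -0.7528, so a root lies in (0, 1).
Iterate (Newton) starting at ψ = 0.5:
  ψ = 0.5000: g = -0.15124, g' = -0.7216 → ψ = 0.2904
  ψ = 0.2904: g = -0.01162, g' = -0.6319 → ψ = 0.2720
Converged at ψ = 0.2720.
Compositions from xᵢ = zᵢ/(1+ψ(Kᵢ−1)), yᵢ = Kᵢxᵢ:
  1: x = 0.4170, y = 0.8133
  2: x = 0.5830, y = 0.1867

x_1 = 0.4170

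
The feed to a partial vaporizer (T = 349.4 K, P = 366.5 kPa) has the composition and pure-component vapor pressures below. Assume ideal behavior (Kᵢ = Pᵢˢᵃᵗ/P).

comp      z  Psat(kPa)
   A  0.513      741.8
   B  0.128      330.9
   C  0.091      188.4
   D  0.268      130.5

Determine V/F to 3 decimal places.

V/F = 0.541

Raoult's law: Kᵢ = Pᵢˢᵃᵗ/P = Pᵢˢᵃᵗ/366.5.
  K_A = 741.8/366.5 = 2.02401, K_B = 330.9/366.5 = 0.90286, K_C = 188.4/366.5 = 0.51405, K_D = 130.5/366.5 = 0.35607
Rachford–Rice: g(V/F) = Σ zᵢ(Kᵢ−1)/(1+V/F(Kᵢ−1)) = 0.
Feasibility: ΣzᵢKᵢ = 1.296, Σzᵢ/Kᵢ = 1.325 — both > 1, two phases present.
Newton iteration, V/F⁰ = 0.5:
  V/F = 0.500: g = 0.0214, g' = -0.516 → V/F = 0.542
  V/F = 0.542: g = -0.0002, g' = -0.526 → V/F = 0.541
Converged at V/F = 0.541.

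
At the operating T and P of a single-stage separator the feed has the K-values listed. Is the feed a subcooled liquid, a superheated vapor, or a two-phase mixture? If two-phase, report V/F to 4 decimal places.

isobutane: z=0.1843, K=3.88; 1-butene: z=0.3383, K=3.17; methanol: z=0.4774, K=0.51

two-phase, V/F = 0.8668

ΣzᵢKᵢ = 2.0310; Σzᵢ/Kᵢ = 1.0903.
Both exceed 1, so a two-phase solution exists.
Let ψ = V/F and solve Σ zᵢ(Kᵢ−1)/(1+ψ(Kᵢ−1)) = 0.
Iterate (Newton) starting at ψ = 0.42:
  ψ = 0.4200: g = 0.32974, g' = -0.9309 → ψ = 0.7742
  ψ = 0.7742: g = 0.06133, g' = -0.6659 → ψ = 0.8663
  ψ = 0.8663: g = 0.00029, g' = -0.6633 → ψ = 0.8668
Converged at ψ = 0.8668.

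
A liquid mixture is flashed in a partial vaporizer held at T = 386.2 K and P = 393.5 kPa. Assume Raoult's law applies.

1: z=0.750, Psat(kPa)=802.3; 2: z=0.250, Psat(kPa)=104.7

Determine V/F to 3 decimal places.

V/F = 0.781

Raoult's law: Kᵢ = Pᵢˢᵃᵗ/P = Pᵢˢᵃᵗ/393.5.
  K_1 = 802.3/393.5 = 2.03888, K_2 = 104.7/393.5 = 0.26607
Rachford–Rice: g(V/F) = Σ zᵢ(Kᵢ−1)/(1+V/F(Kᵢ−1)) = 0.
Check two-phase: ΣzᵢKᵢ = 1.596 > 1 and Σzᵢ/Kᵢ = 1.307 > 1, so g(0) = 0.596 > 0 and g(1) = -0.307 < 0.
Binary case is linear: z₁(K₁−1)(1+V/F(K₂−1)) + z₂(K₂−1)(1+V/F(K₁−1)) = 0
⇒ V/F = [z₁(K₁−1)+z₂(K₂−1)] / [−(K₁−1)(K₂−1)] = 0.5957/0.7625 = 0.781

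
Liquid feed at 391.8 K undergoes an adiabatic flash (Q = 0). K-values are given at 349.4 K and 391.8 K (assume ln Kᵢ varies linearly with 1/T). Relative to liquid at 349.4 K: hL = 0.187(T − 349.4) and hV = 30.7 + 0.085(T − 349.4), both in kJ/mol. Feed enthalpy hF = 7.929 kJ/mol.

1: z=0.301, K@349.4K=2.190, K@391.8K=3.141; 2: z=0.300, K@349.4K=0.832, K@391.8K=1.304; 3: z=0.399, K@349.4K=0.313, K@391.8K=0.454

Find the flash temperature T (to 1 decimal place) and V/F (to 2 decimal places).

Adiabatic flash: solve Rachford–Rice at each trial T, then check hF = ψ·hV(T) + (1−ψ)·hL(T).
  T = 349.4 K: K = (2.190, 0.832, 0.313), RR gives ψ = 0.056, H_out = 1.711 kJ/mol
  T = 391.8 K: K = (3.141, 1.304, 0.454), RR gives ψ = 0.664, H_out = 25.454 kJ/mol
  T = 370.6 K: K = (2.650, 1.055, 0.381), RR gives ψ = 0.377, H_out = 14.733 kJ/mol
  T = 360.0 K: K = (2.416, 0.940, 0.346), RR gives ψ = 0.224, H_out = 8.607 kJ/mol
  T = 354.7 K: K = (2.302, 0.885, 0.329), RR gives ψ = 0.142, H_out = 5.275 kJ/mol
  T = 357.4 K: K = (2.360, 0.913, 0.338), RR gives ψ = 0.184, H_out = 6.999 kJ/mol
  T = 358.7 K: K = (2.388, 0.927, 0.342), RR gives ψ = 0.204, H_out = 7.809 kJ/mol
Linear interpolation between T = 358.7 (H_out = 7.809) and T = 360.0 (H_out = 8.607) on hF = 7.929 gives T ≈ 358.9 K, at which ψ = 0.21.

T = 358.9 K, V/F = 0.21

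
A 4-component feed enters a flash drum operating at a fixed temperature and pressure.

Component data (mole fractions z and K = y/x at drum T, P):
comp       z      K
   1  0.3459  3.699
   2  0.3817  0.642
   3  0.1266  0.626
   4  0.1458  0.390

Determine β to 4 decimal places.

β = 0.5693

Newton iteration, β⁰ = 0.5:
  β = 0.5000: g = 0.04471, g' = -0.6681 → β = 0.5669
  β = 0.5669: g = 0.00151, g' = -0.6259 → β = 0.5693
Converged at β = 0.5693.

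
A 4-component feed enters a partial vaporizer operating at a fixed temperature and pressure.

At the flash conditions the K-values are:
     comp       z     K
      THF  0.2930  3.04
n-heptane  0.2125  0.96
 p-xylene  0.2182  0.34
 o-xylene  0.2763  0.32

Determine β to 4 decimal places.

Let β = V/F and solve Σ zᵢ(Kᵢ−1)/(1+β(Kᵢ−1)) = 0.
Check two-phase: ΣzᵢKᵢ = 1.2573 > 1 and Σzᵢ/Kᵢ = 1.8229 > 1, so g(0) = 0.2573 > 0 and g(1) = -0.8229 < 0.
Newton iteration, β⁰ = 0.6:
  β = 0.6000: g = -0.29575, g' = -0.8720 → β = 0.2608
  β = 0.2608: g = -0.02080, g' = -0.8473 → β = 0.2363
  β = 0.2363: g = 0.00027, g' = -0.8703 → β = 0.2366
Converged at β = 0.2366.

β = 0.2366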